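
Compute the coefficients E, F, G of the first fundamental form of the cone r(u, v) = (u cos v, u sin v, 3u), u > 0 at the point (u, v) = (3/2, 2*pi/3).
E = 10;  F = 0;  G = 9/4

Partials: r_u = (cos(v), sin(v), 3), r_v = (-u*sin(v), u*cos(v), 0). As functions of (u, v):
  E = r_u · r_u = 10,
  F = r_u · r_v = 0,
  G = r_v · r_v = u^2.
Evaluating at (u, v) = (3/2, 2*pi/3): E = 10, F = 0, G = 9/4.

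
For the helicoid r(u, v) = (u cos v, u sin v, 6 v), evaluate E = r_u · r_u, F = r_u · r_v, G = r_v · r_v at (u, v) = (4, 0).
E = 1;  F = 0;  G = 52

Partials: r_u = (cos(v), sin(v), 0), r_v = (-u*sin(v), u*cos(v), 6). As functions of (u, v):
  E = r_u · r_u = 1,
  F = r_u · r_v = 0,
  G = r_v · r_v = u^2 + 36.
Evaluating at (u, v) = (4, 0): E = 1, F = 0, G = 52.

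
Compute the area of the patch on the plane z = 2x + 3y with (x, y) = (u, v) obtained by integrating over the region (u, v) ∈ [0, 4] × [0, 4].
Area = 16*sqrt(14)

Area = ∫∫ √(EG − F²) du dv with √(EG − F²) = sqrt(14). Integrating over [0, 4] × [0, 4] gives 16*sqrt(14).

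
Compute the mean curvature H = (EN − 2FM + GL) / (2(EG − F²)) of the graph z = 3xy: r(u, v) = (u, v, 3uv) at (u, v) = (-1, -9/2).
H = -972*sqrt(769)/591361

With E = 9*v^2 + 1, F = 9*u*v, G = 9*u^2 + 1, L = 0, M = 3/sqrt(9*u^2 + 9*v^2 + 1), N = 0, assemble
  H = (EN − 2FM + GL) / (2(EG − F²)) = -27*u*v/(9*u^2 + 9*v^2 + 1)^(3/2).
At (u, v) = (-1, -9/2): H = -972*sqrt(769)/591361.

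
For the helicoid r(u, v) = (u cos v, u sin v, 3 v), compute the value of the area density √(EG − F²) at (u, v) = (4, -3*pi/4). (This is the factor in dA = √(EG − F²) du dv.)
√(EG − F²)|_{(4, -3*pi/4)} = 5

E = 1, F = 0, G = u^2 + 9, so EG − F² = u^2 + 9. Taking the positive square root: √(EG − F²) = sqrt(u^2 + 9). At (u, v) = (4, -3*pi/4): 5.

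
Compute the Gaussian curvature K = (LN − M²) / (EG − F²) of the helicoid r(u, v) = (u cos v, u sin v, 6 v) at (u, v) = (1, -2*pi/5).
K = -36/1369

Coefficients of the first fundamental form: E = 1, F = 0, G = u^2 + 36.
Coefficients of the second fundamental form: L = 0, M = -6/sqrt(u^2 + 36), N = 0.
Assemble K = (LN − M²)/(EG − F²) = -36/(u^2 + 36)^2. At (u, v) = (1, -2*pi/5): K = -36/1369.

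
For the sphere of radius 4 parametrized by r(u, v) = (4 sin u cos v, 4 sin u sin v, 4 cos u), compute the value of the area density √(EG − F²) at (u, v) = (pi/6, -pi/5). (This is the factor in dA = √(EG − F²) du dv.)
√(EG − F²)|_{(pi/6, -pi/5)} = 8

E = 16, F = 0, G = 16*sin(u)^2, so EG − F² = 256*sin(u)^2. Taking the positive square root: √(EG − F²) = 16*Abs(sin(u)). At (u, v) = (pi/6, -pi/5): 8.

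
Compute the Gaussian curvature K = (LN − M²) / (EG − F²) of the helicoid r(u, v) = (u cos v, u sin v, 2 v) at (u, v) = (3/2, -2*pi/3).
K = -64/625

Coefficients of the first fundamental form: E = 1, F = 0, G = u^2 + 4.
Coefficients of the second fundamental form: L = 0, M = -2/sqrt(u^2 + 4), N = 0.
Assemble K = (LN − M²)/(EG − F²) = -4/(u^2 + 4)^2. At (u, v) = (3/2, -2*pi/3): K = -64/625.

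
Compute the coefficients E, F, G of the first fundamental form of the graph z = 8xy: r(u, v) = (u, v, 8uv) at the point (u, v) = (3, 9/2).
E = 1297;  F = 864;  G = 577

Partials: r_u = (1, 0, 8*v), r_v = (0, 1, 8*u). As functions of (u, v):
  E = r_u · r_u = 64*v^2 + 1,
  F = r_u · r_v = 64*u*v,
  G = r_v · r_v = 64*u^2 + 1.
Evaluating at (u, v) = (3, 9/2): E = 1297, F = 864, G = 577.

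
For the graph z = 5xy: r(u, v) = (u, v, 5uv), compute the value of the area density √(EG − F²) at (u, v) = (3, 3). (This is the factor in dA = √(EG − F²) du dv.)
√(EG − F²)|_{(3, 3)} = sqrt(451)

E = 25*v^2 + 1, F = 25*u*v, G = 25*u^2 + 1, so EG − F² = 25*u^2 + 25*v^2 + 1. Taking the positive square root: √(EG − F²) = sqrt(25*u^2 + 25*v^2 + 1). At (u, v) = (3, 3): sqrt(451).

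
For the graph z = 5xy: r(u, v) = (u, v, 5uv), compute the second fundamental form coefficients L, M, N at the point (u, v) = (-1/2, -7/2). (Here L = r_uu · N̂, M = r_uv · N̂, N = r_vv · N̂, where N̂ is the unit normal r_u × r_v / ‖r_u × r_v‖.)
L = 0;  M = 5*sqrt(1254)/627;  N = 0

Compute the unit normal N̂(u, v) = (-5*v/sqrt(25*u^2 + 25*v^2 + 1), -5*u/sqrt(25*u^2 + 25*v^2 + 1), 1/sqrt(25*u^2 + 25*v^2 + 1)), and the second partials r_uu, r_uv, r_vv. Take dot products:
  L(u, v) = r_uu · N̂ = 0,
  M(u, v) = r_uv · N̂ = 5/sqrt(25*u^2 + 25*v^2 + 1),
  N(u, v) = r_vv · N̂ = 0.
Evaluating at (u, v) = (-1/2, -7/2):
  L = 0, M = 5*sqrt(1254)/627, N = 0.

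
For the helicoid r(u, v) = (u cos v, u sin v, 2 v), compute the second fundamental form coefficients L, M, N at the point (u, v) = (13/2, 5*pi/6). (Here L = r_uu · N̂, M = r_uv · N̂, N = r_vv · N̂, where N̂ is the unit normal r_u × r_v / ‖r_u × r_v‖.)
L = 0;  M = -4*sqrt(185)/185;  N = 0

Compute the unit normal N̂(u, v) = (2*sin(v)/sqrt(u^2 + 4), -2*cos(v)/sqrt(u^2 + 4), u/sqrt(u^2 + 4)), and the second partials r_uu, r_uv, r_vv. Take dot products:
  L(u, v) = r_uu · N̂ = 0,
  M(u, v) = r_uv · N̂ = -2/sqrt(u^2 + 4),
  N(u, v) = r_vv · N̂ = 0.
Evaluating at (u, v) = (13/2, 5*pi/6):
  L = 0, M = -4*sqrt(185)/185, N = 0.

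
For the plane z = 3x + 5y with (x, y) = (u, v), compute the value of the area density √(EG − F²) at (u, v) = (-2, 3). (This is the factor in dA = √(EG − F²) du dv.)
√(EG − F²)|_{(-2, 3)} = sqrt(35)

E = 10, F = 15, G = 26, so EG − F² = 35. Taking the positive square root: √(EG − F²) = sqrt(35). At (u, v) = (-2, 3): sqrt(35).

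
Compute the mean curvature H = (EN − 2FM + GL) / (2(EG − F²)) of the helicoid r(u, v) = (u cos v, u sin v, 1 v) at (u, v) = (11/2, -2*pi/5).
H = 0

With E = 1, F = 0, G = u^2 + 1, L = 0, M = -1/sqrt(u^2 + 1), N = 0, assemble
  H = (EN − 2FM + GL) / (2(EG − F²)) = 0.
At (u, v) = (11/2, -2*pi/5): H = 0.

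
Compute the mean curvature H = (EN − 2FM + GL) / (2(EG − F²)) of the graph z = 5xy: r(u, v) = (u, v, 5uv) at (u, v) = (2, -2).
H = 500*sqrt(201)/40401

With E = 25*v^2 + 1, F = 25*u*v, G = 25*u^2 + 1, L = 0, M = 5/sqrt(25*u^2 + 25*v^2 + 1), N = 0, assemble
  H = (EN − 2FM + GL) / (2(EG − F²)) = -125*u*v/(25*u^2 + 25*v^2 + 1)^(3/2).
At (u, v) = (2, -2): H = 500*sqrt(201)/40401.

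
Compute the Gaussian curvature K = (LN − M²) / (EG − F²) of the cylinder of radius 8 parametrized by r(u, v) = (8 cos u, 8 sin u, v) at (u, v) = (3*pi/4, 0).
K = 0

Coefficients of the first fundamental form: E = 64, F = 0, G = 1.
Coefficients of the second fundamental form: L = -8, M = 0, N = 0.
Assemble K = (LN − M²)/(EG − F²) = 0. At (u, v) = (3*pi/4, 0): K = 0.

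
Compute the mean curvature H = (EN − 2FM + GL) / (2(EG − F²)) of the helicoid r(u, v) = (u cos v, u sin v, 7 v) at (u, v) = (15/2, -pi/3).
H = 0

With E = 1, F = 0, G = u^2 + 49, L = 0, M = -7/sqrt(u^2 + 49), N = 0, assemble
  H = (EN − 2FM + GL) / (2(EG − F²)) = 0.
At (u, v) = (15/2, -pi/3): H = 0.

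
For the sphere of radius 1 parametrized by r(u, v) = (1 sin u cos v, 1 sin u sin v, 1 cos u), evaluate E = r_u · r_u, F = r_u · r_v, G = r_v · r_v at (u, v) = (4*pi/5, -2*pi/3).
E = 1;  F = 0;  G = 5/8 - sqrt(5)/8

Partials: r_u = (cos(u)*cos(v), sin(v)*cos(u), -sin(u)), r_v = (-sin(u)*sin(v), sin(u)*cos(v), 0). As functions of (u, v):
  E = r_u · r_u = 1,
  F = r_u · r_v = 0,
  G = r_v · r_v = sin(u)^2.
Evaluating at (u, v) = (4*pi/5, -2*pi/3): E = 1, F = 0, G = 5/8 - sqrt(5)/8.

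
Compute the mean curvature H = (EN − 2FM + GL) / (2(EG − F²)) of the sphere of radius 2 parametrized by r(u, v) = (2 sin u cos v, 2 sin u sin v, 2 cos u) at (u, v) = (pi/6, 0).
H = -1/2

With E = 4, F = 0, G = 4*sin(u)^2, L = -2*sin(u)/Abs(sin(u)), M = 0, N = -2*sin(u)^3/Abs(sin(u)), assemble
  H = (EN − 2FM + GL) / (2(EG − F²)) = -sin(u)/(2*Abs(sin(u))).
At (u, v) = (pi/6, 0): H = -1/2.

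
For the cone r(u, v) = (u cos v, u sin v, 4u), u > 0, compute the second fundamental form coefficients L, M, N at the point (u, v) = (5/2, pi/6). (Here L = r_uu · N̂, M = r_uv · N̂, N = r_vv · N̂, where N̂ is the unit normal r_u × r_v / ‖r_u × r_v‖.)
L = 0;  M = 0;  N = 10*sqrt(17)/17

Compute the unit normal N̂(u, v) = (-4*sqrt(17)*u*cos(v)/(17*Abs(u)), -4*sqrt(17)*u*sin(v)/(17*Abs(u)), sqrt(17)*u/(17*Abs(u))), and the second partials r_uu, r_uv, r_vv. Take dot products:
  L(u, v) = r_uu · N̂ = 0,
  M(u, v) = r_uv · N̂ = 0,
  N(u, v) = r_vv · N̂ = 4*sqrt(17)*u^2/(17*Abs(u)).
Evaluating at (u, v) = (5/2, pi/6):
  L = 0, M = 0, N = 10*sqrt(17)/17.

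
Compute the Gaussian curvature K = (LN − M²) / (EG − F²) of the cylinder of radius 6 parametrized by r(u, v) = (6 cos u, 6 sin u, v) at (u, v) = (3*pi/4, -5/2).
K = 0

Coefficients of the first fundamental form: E = 36, F = 0, G = 1.
Coefficients of the second fundamental form: L = -6, M = 0, N = 0.
Assemble K = (LN − M²)/(EG − F²) = 0. At (u, v) = (3*pi/4, -5/2): K = 0.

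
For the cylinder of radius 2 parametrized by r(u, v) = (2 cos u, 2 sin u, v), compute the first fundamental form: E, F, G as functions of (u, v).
E = 4;  F = 0;  G = 1

Compute partials: r_u = (-2*sin(u), 2*cos(u), 0), r_v = (0, 0, 1). Then
  E = r_u · r_u = 4,
  F = r_u · r_v = 0,
  G = r_v · r_v = 1.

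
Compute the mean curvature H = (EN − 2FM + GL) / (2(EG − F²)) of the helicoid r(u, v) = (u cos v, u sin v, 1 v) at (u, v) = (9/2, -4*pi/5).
H = 0

With E = 1, F = 0, G = u^2 + 1, L = 0, M = -1/sqrt(u^2 + 1), N = 0, assemble
  H = (EN − 2FM + GL) / (2(EG − F²)) = 0.
At (u, v) = (9/2, -4*pi/5): H = 0.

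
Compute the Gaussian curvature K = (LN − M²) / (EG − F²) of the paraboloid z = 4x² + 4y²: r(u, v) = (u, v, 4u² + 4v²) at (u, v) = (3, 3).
K = 64/1329409

Coefficients of the first fundamental form: E = 64*u^2 + 1, F = 64*u*v, G = 64*v^2 + 1.
Coefficients of the second fundamental form: L = 8/sqrt(64*u^2 + 64*v^2 + 1), M = 0, N = 8/sqrt(64*u^2 + 64*v^2 + 1).
Assemble K = (LN − M²)/(EG − F²) = 64/(4096*u^4 + 8192*u^2*v^2 + 128*u^2 + 4096*v^4 + 128*v^2 + 1). At (u, v) = (3, 3): K = 64/1329409.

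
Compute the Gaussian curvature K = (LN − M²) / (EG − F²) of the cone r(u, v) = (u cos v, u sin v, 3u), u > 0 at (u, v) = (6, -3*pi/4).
K = 0

Coefficients of the first fundamental form: E = 10, F = 0, G = u^2.
Coefficients of the second fundamental form: L = 0, M = 0, N = 3*sqrt(10)*u^2/(10*Abs(u)).
Assemble K = (LN − M²)/(EG − F²) = 0. At (u, v) = (6, -3*pi/4): K = 0.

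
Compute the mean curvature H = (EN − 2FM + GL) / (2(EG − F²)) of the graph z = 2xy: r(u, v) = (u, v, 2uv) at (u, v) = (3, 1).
H = -24*sqrt(41)/1681

With E = 4*v^2 + 1, F = 4*u*v, G = 4*u^2 + 1, L = 0, M = 2/sqrt(4*u^2 + 4*v^2 + 1), N = 0, assemble
  H = (EN − 2FM + GL) / (2(EG − F²)) = -8*u*v/(4*u^2 + 4*v^2 + 1)^(3/2).
At (u, v) = (3, 1): H = -24*sqrt(41)/1681.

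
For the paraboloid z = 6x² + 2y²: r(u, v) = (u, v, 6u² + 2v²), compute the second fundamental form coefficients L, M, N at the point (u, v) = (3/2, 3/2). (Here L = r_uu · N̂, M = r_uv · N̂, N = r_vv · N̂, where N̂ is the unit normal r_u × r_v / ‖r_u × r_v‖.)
L = 12/19;  M = 0;  N = 4/19

Compute the unit normal N̂(u, v) = (-12*u/sqrt(144*u^2 + 16*v^2 + 1), -4*v/sqrt(144*u^2 + 16*v^2 + 1), 1/sqrt(144*u^2 + 16*v^2 + 1)), and the second partials r_uu, r_uv, r_vv. Take dot products:
  L(u, v) = r_uu · N̂ = 12/sqrt(144*u^2 + 16*v^2 + 1),
  M(u, v) = r_uv · N̂ = 0,
  N(u, v) = r_vv · N̂ = 4/sqrt(144*u^2 + 16*v^2 + 1).
Evaluating at (u, v) = (3/2, 3/2):
  L = 12/19, M = 0, N = 4/19.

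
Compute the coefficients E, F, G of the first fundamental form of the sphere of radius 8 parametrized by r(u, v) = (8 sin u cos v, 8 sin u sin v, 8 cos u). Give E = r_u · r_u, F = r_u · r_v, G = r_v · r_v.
E = 64;  F = 0;  G = 64*sin(u)^2

Compute partials: r_u = (8*cos(u)*cos(v), 8*sin(v)*cos(u), -8*sin(u)), r_v = (-8*sin(u)*sin(v), 8*sin(u)*cos(v), 0). Then
  E = r_u · r_u = 64,
  F = r_u · r_v = 0,
  G = r_v · r_v = 64*sin(u)^2.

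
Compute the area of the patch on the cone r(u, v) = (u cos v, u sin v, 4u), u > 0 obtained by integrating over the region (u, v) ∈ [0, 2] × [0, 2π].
Area = 4*sqrt(17)*pi

Area = ∫∫ √(EG − F²) du dv with √(EG − F²) = sqrt(17)*Abs(u). Integrating over [0, 2] × [0, 2π] gives 4*sqrt(17)*pi.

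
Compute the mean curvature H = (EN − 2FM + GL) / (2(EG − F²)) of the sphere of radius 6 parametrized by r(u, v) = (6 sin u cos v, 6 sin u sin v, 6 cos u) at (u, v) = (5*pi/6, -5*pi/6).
H = -1/6

With E = 36, F = 0, G = 36*sin(u)^2, L = -6*sin(u)/Abs(sin(u)), M = 0, N = -6*sin(u)^3/Abs(sin(u)), assemble
  H = (EN − 2FM + GL) / (2(EG − F²)) = -sin(u)/(6*Abs(sin(u))).
At (u, v) = (5*pi/6, -5*pi/6): H = -1/6.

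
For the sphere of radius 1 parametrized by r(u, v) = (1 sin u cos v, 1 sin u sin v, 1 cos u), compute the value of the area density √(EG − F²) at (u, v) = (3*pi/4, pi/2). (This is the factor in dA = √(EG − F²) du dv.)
√(EG − F²)|_{(3*pi/4, pi/2)} = sqrt(2)/2

E = 1, F = 0, G = sin(u)^2, so EG − F² = sin(u)^2. Taking the positive square root: √(EG − F²) = Abs(sin(u)). At (u, v) = (3*pi/4, pi/2): sqrt(2)/2.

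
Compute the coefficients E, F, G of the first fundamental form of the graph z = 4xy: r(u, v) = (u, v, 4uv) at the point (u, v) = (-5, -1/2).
E = 5;  F = 40;  G = 401

Partials: r_u = (1, 0, 4*v), r_v = (0, 1, 4*u). As functions of (u, v):
  E = r_u · r_u = 16*v^2 + 1,
  F = r_u · r_v = 16*u*v,
  G = r_v · r_v = 16*u^2 + 1.
Evaluating at (u, v) = (-5, -1/2): E = 5, F = 40, G = 401.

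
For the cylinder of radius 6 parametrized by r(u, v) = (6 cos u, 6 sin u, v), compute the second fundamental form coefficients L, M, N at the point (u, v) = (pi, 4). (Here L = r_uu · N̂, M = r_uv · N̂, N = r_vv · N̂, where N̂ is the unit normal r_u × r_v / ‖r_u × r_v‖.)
L = -6;  M = 0;  N = 0

Compute the unit normal N̂(u, v) = (cos(u), sin(u), 0), and the second partials r_uu, r_uv, r_vv. Take dot products:
  L(u, v) = r_uu · N̂ = -6,
  M(u, v) = r_uv · N̂ = 0,
  N(u, v) = r_vv · N̂ = 0.
Evaluating at (u, v) = (pi, 4):
  L = -6, M = 0, N = 0.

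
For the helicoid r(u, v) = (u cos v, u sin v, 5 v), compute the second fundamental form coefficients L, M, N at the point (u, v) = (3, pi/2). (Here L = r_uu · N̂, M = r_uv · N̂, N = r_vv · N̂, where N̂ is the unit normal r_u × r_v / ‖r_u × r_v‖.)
L = 0;  M = -5*sqrt(34)/34;  N = 0

Compute the unit normal N̂(u, v) = (5*sin(v)/sqrt(u^2 + 25), -5*cos(v)/sqrt(u^2 + 25), u/sqrt(u^2 + 25)), and the second partials r_uu, r_uv, r_vv. Take dot products:
  L(u, v) = r_uu · N̂ = 0,
  M(u, v) = r_uv · N̂ = -5/sqrt(u^2 + 25),
  N(u, v) = r_vv · N̂ = 0.
Evaluating at (u, v) = (3, pi/2):
  L = 0, M = -5*sqrt(34)/34, N = 0.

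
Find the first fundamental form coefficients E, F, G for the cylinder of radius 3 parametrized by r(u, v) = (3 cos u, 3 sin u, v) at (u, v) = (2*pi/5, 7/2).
E = 9;  F = 0;  G = 1

Partials: r_u = (-3*sin(u), 3*cos(u), 0), r_v = (0, 0, 1). As functions of (u, v):
  E = r_u · r_u = 9,
  F = r_u · r_v = 0,
  G = r_v · r_v = 1.
Evaluating at (u, v) = (2*pi/5, 7/2): E = 9, F = 0, G = 1.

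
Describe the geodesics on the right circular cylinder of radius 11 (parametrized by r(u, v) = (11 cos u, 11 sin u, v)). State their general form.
The cylinder is flat (K = 0) and locally isometric to the plane via the development (u, v) ↦ (11 u, v). Geodesics are the pre-images of straight lines: circles (v constant), vertical lines (u constant), and helices (v = c · u + d) for constants c, d.

A right cylinder has E = 11², F = 0, G = 1, so EG − F² = 11², and L = −11, M = N = 0, giving K = (LN − M²)/(EG − F²) = 0 everywhere. A flat surface is locally isometric to the Euclidean plane via the map (u, v) ↦ (11 u, v). Straight lines in the (x̃, ỹ) plane pull back to: (a) horizontal circles (v = const), (b) vertical generators (u = const), and (c) helices (11 u tan θ = v, i.e. v = c · u + d).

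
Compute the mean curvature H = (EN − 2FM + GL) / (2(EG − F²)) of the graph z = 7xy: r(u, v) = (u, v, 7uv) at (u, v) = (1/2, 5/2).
H = -1715*sqrt(142)/272214

With E = 49*v^2 + 1, F = 49*u*v, G = 49*u^2 + 1, L = 0, M = 7/sqrt(49*u^2 + 49*v^2 + 1), N = 0, assemble
  H = (EN − 2FM + GL) / (2(EG − F²)) = -343*u*v/(49*u^2 + 49*v^2 + 1)^(3/2).
At (u, v) = (1/2, 5/2): H = -1715*sqrt(142)/272214.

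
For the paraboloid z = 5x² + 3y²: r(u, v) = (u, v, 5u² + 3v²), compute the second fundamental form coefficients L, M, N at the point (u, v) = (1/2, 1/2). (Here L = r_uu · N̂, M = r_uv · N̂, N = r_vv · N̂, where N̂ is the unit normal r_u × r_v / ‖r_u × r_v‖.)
L = 2*sqrt(35)/7;  M = 0;  N = 6*sqrt(35)/35

Compute the unit normal N̂(u, v) = (-10*u/sqrt(100*u^2 + 36*v^2 + 1), -6*v/sqrt(100*u^2 + 36*v^2 + 1), 1/sqrt(100*u^2 + 36*v^2 + 1)), and the second partials r_uu, r_uv, r_vv. Take dot products:
  L(u, v) = r_uu · N̂ = 10/sqrt(100*u^2 + 36*v^2 + 1),
  M(u, v) = r_uv · N̂ = 0,
  N(u, v) = r_vv · N̂ = 6/sqrt(100*u^2 + 36*v^2 + 1).
Evaluating at (u, v) = (1/2, 1/2):
  L = 2*sqrt(35)/7, M = 0, N = 6*sqrt(35)/35.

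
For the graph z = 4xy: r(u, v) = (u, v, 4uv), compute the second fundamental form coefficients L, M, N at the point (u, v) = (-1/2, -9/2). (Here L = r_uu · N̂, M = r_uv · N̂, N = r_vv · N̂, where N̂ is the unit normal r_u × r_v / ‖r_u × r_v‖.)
L = 0;  M = 4*sqrt(329)/329;  N = 0

Compute the unit normal N̂(u, v) = (-4*v/sqrt(16*u^2 + 16*v^2 + 1), -4*u/sqrt(16*u^2 + 16*v^2 + 1), 1/sqrt(16*u^2 + 16*v^2 + 1)), and the second partials r_uu, r_uv, r_vv. Take dot products:
  L(u, v) = r_uu · N̂ = 0,
  M(u, v) = r_uv · N̂ = 4/sqrt(16*u^2 + 16*v^2 + 1),
  N(u, v) = r_vv · N̂ = 0.
Evaluating at (u, v) = (-1/2, -9/2):
  L = 0, M = 4*sqrt(329)/329, N = 0.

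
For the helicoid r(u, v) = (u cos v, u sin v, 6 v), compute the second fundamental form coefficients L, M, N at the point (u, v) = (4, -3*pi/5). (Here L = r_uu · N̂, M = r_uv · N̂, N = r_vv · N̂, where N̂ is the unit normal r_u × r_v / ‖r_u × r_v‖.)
L = 0;  M = -3*sqrt(13)/13;  N = 0

Compute the unit normal N̂(u, v) = (6*sin(v)/sqrt(u^2 + 36), -6*cos(v)/sqrt(u^2 + 36), u/sqrt(u^2 + 36)), and the second partials r_uu, r_uv, r_vv. Take dot products:
  L(u, v) = r_uu · N̂ = 0,
  M(u, v) = r_uv · N̂ = -6/sqrt(u^2 + 36),
  N(u, v) = r_vv · N̂ = 0.
Evaluating at (u, v) = (4, -3*pi/5):
  L = 0, M = -3*sqrt(13)/13, N = 0.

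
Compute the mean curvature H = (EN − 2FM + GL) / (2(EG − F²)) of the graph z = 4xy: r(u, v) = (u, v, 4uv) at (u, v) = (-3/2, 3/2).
H = 144*sqrt(73)/5329

With E = 16*v^2 + 1, F = 16*u*v, G = 16*u^2 + 1, L = 0, M = 4/sqrt(16*u^2 + 16*v^2 + 1), N = 0, assemble
  H = (EN − 2FM + GL) / (2(EG − F²)) = -64*u*v/(16*u^2 + 16*v^2 + 1)^(3/2).
At (u, v) = (-3/2, 3/2): H = 144*sqrt(73)/5329.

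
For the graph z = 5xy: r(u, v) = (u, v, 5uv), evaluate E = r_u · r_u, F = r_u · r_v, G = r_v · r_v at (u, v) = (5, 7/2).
E = 1229/4;  F = 875/2;  G = 626

Partials: r_u = (1, 0, 5*v), r_v = (0, 1, 5*u). As functions of (u, v):
  E = r_u · r_u = 25*v^2 + 1,
  F = r_u · r_v = 25*u*v,
  G = r_v · r_v = 25*u^2 + 1.
Evaluating at (u, v) = (5, 7/2): E = 1229/4, F = 875/2, G = 626.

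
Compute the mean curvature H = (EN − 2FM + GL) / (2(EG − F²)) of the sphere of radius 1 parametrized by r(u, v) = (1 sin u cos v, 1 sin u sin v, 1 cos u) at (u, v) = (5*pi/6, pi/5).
H = -1

With E = 1, F = 0, G = sin(u)^2, L = -sin(u)/Abs(sin(u)), M = 0, N = -sin(u)^3/Abs(sin(u)), assemble
  H = (EN − 2FM + GL) / (2(EG − F²)) = -sin(u)/Abs(sin(u)).
At (u, v) = (5*pi/6, pi/5): H = -1.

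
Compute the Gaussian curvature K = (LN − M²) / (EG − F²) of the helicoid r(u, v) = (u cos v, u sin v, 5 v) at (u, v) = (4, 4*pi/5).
K = -25/1681

Coefficients of the first fundamental form: E = 1, F = 0, G = u^2 + 25.
Coefficients of the second fundamental form: L = 0, M = -5/sqrt(u^2 + 25), N = 0.
Assemble K = (LN − M²)/(EG − F²) = -25/(u^2 + 25)^2. At (u, v) = (4, 4*pi/5): K = -25/1681.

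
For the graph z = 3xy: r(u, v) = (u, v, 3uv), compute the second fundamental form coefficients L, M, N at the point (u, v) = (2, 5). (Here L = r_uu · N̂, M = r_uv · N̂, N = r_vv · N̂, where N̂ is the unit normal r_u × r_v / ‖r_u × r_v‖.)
L = 0;  M = 3*sqrt(262)/262;  N = 0

Compute the unit normal N̂(u, v) = (-3*v/sqrt(9*u^2 + 9*v^2 + 1), -3*u/sqrt(9*u^2 + 9*v^2 + 1), 1/sqrt(9*u^2 + 9*v^2 + 1)), and the second partials r_uu, r_uv, r_vv. Take dot products:
  L(u, v) = r_uu · N̂ = 0,
  M(u, v) = r_uv · N̂ = 3/sqrt(9*u^2 + 9*v^2 + 1),
  N(u, v) = r_vv · N̂ = 0.
Evaluating at (u, v) = (2, 5):
  L = 0, M = 3*sqrt(262)/262, N = 0.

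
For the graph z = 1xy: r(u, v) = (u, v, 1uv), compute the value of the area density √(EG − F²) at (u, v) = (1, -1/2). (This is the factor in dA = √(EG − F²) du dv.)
√(EG − F²)|_{(1, -1/2)} = 3/2

E = v^2 + 1, F = u*v, G = u^2 + 1, so EG − F² = u^2 + v^2 + 1. Taking the positive square root: √(EG − F²) = sqrt(u^2 + v^2 + 1). At (u, v) = (1, -1/2): 3/2.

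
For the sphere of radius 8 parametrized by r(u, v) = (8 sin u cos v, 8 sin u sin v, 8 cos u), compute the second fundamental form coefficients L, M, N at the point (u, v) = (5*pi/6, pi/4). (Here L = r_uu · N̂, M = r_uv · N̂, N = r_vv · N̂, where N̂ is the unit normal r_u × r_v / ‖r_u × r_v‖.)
L = -8;  M = 0;  N = -2

Compute the unit normal N̂(u, v) = (sin(u)^2*cos(v)/Abs(sin(u)), sin(u)^2*sin(v)/Abs(sin(u)), sin(2*u)/(2*Abs(sin(u)))), and the second partials r_uu, r_uv, r_vv. Take dot products:
  L(u, v) = r_uu · N̂ = -8*sin(u)/Abs(sin(u)),
  M(u, v) = r_uv · N̂ = 0,
  N(u, v) = r_vv · N̂ = -8*sin(u)^3/Abs(sin(u)).
Evaluating at (u, v) = (5*pi/6, pi/4):
  L = -8, M = 0, N = -2.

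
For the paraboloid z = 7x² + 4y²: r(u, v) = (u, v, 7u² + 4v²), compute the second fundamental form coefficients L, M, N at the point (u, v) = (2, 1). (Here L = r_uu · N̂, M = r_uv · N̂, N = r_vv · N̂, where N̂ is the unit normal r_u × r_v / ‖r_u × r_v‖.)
L = 14*sqrt(849)/849;  M = 0;  N = 8*sqrt(849)/849

Compute the unit normal N̂(u, v) = (-14*u/sqrt(196*u^2 + 64*v^2 + 1), -8*v/sqrt(196*u^2 + 64*v^2 + 1), 1/sqrt(196*u^2 + 64*v^2 + 1)), and the second partials r_uu, r_uv, r_vv. Take dot products:
  L(u, v) = r_uu · N̂ = 14/sqrt(196*u^2 + 64*v^2 + 1),
  M(u, v) = r_uv · N̂ = 0,
  N(u, v) = r_vv · N̂ = 8/sqrt(196*u^2 + 64*v^2 + 1).
Evaluating at (u, v) = (2, 1):
  L = 14*sqrt(849)/849, M = 0, N = 8*sqrt(849)/849.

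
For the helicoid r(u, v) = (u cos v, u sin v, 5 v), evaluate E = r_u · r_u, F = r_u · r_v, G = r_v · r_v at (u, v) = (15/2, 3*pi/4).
E = 1;  F = 0;  G = 325/4

Partials: r_u = (cos(v), sin(v), 0), r_v = (-u*sin(v), u*cos(v), 5). As functions of (u, v):
  E = r_u · r_u = 1,
  F = r_u · r_v = 0,
  G = r_v · r_v = u^2 + 25.
Evaluating at (u, v) = (15/2, 3*pi/4): E = 1, F = 0, G = 325/4.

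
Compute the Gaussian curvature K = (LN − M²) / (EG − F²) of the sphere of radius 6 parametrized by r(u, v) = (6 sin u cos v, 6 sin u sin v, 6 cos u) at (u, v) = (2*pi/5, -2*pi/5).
K = 1/36

Coefficients of the first fundamental form: E = 36, F = 0, G = 36*sin(u)^2.
Coefficients of the second fundamental form: L = -6*sin(u)/Abs(sin(u)), M = 0, N = -6*sin(u)^3/Abs(sin(u)).
Assemble K = (LN − M²)/(EG − F²) = 1/36. At (u, v) = (2*pi/5, -2*pi/5): K = 1/36.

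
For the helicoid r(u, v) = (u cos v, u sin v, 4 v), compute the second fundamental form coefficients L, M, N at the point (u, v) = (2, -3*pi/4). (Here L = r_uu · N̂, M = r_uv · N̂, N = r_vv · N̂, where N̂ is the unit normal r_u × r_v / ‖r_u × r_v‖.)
L = 0;  M = -2*sqrt(5)/5;  N = 0

Compute the unit normal N̂(u, v) = (4*sin(v)/sqrt(u^2 + 16), -4*cos(v)/sqrt(u^2 + 16), u/sqrt(u^2 + 16)), and the second partials r_uu, r_uv, r_vv. Take dot products:
  L(u, v) = r_uu · N̂ = 0,
  M(u, v) = r_uv · N̂ = -4/sqrt(u^2 + 16),
  N(u, v) = r_vv · N̂ = 0.
Evaluating at (u, v) = (2, -3*pi/4):
  L = 0, M = -2*sqrt(5)/5, N = 0.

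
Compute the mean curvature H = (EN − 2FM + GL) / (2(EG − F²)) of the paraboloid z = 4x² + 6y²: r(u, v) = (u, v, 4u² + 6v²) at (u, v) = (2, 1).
H = 2122*sqrt(401)/160801

With E = 64*u^2 + 1, F = 96*u*v, G = 144*v^2 + 1, L = 8/sqrt(64*u^2 + 144*v^2 + 1), M = 0, N = 12/sqrt(64*u^2 + 144*v^2 + 1), assemble
  H = (EN − 2FM + GL) / (2(EG − F²)) = 2*(192*u^2 + 288*v^2 + 5)/(64*u^2 + 144*v^2 + 1)^(3/2).
At (u, v) = (2, 1): H = 2122*sqrt(401)/160801.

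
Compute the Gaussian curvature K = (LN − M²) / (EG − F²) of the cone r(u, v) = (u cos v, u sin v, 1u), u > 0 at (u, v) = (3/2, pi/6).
K = 0

Coefficients of the first fundamental form: E = 2, F = 0, G = u^2.
Coefficients of the second fundamental form: L = 0, M = 0, N = sqrt(2)*u^2/(2*Abs(u)).
Assemble K = (LN − M²)/(EG − F²) = 0. At (u, v) = (3/2, pi/6): K = 0.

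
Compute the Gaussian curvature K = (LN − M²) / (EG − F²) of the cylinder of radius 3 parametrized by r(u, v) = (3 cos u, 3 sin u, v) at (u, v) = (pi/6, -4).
K = 0

Coefficients of the first fundamental form: E = 9, F = 0, G = 1.
Coefficients of the second fundamental form: L = -3, M = 0, N = 0.
Assemble K = (LN − M²)/(EG − F²) = 0. At (u, v) = (pi/6, -4): K = 0.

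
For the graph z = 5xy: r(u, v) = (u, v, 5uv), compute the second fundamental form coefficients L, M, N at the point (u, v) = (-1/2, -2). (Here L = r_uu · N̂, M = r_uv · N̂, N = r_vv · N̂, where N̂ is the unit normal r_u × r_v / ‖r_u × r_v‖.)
L = 0;  M = 10*sqrt(429)/429;  N = 0

Compute the unit normal N̂(u, v) = (-5*v/sqrt(25*u^2 + 25*v^2 + 1), -5*u/sqrt(25*u^2 + 25*v^2 + 1), 1/sqrt(25*u^2 + 25*v^2 + 1)), and the second partials r_uu, r_uv, r_vv. Take dot products:
  L(u, v) = r_uu · N̂ = 0,
  M(u, v) = r_uv · N̂ = 5/sqrt(25*u^2 + 25*v^2 + 1),
  N(u, v) = r_vv · N̂ = 0.
Evaluating at (u, v) = (-1/2, -2):
  L = 0, M = 10*sqrt(429)/429, N = 0.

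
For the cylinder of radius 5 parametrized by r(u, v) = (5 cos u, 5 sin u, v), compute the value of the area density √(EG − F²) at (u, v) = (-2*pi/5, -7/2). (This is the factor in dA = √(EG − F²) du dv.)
√(EG − F²)|_{(-2*pi/5, -7/2)} = 5

E = 25, F = 0, G = 1, so EG − F² = 25. Taking the positive square root: √(EG − F²) = 5. At (u, v) = (-2*pi/5, -7/2): 5.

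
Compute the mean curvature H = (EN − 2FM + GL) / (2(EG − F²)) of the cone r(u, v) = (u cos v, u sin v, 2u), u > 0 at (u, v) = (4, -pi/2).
H = sqrt(5)/20

With E = 5, F = 0, G = u^2, L = 0, M = 0, N = 2*sqrt(5)*u^2/(5*Abs(u)), assemble
  H = (EN − 2FM + GL) / (2(EG − F²)) = sqrt(5)/(5*Abs(u)).
At (u, v) = (4, -pi/2): H = sqrt(5)/20.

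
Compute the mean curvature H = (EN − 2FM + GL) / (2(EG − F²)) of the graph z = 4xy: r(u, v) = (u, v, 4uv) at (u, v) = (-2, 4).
H = 512*sqrt(321)/103041

With E = 16*v^2 + 1, F = 16*u*v, G = 16*u^2 + 1, L = 0, M = 4/sqrt(16*u^2 + 16*v^2 + 1), N = 0, assemble
  H = (EN − 2FM + GL) / (2(EG − F²)) = -64*u*v/(16*u^2 + 16*v^2 + 1)^(3/2).
At (u, v) = (-2, 4): H = 512*sqrt(321)/103041.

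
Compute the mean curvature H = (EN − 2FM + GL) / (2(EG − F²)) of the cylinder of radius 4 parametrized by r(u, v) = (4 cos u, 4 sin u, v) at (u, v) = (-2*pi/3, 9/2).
H = -1/8

With E = 16, F = 0, G = 1, L = -4, M = 0, N = 0, assemble
  H = (EN − 2FM + GL) / (2(EG − F²)) = -1/8.
At (u, v) = (-2*pi/3, 9/2): H = -1/8.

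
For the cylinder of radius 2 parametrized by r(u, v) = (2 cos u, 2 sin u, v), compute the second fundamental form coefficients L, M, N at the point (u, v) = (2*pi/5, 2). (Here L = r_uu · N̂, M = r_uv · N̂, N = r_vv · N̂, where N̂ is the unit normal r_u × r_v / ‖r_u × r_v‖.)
L = -2;  M = 0;  N = 0

Compute the unit normal N̂(u, v) = (cos(u), sin(u), 0), and the second partials r_uu, r_uv, r_vv. Take dot products:
  L(u, v) = r_uu · N̂ = -2,
  M(u, v) = r_uv · N̂ = 0,
  N(u, v) = r_vv · N̂ = 0.
Evaluating at (u, v) = (2*pi/5, 2):
  L = -2, M = 0, N = 0.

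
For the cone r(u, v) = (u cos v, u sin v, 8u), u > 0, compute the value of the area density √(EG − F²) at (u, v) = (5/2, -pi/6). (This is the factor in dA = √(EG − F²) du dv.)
√(EG − F²)|_{(5/2, -pi/6)} = 5*sqrt(65)/2

E = 65, F = 0, G = u^2, so EG − F² = 65*u^2. Taking the positive square root: √(EG − F²) = sqrt(65)*Abs(u). At (u, v) = (5/2, -pi/6): 5*sqrt(65)/2.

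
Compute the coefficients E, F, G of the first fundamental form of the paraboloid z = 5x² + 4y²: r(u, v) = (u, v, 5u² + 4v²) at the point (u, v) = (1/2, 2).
E = 26;  F = 80;  G = 257

Partials: r_u = (1, 0, 10*u), r_v = (0, 1, 8*v). As functions of (u, v):
  E = r_u · r_u = 100*u^2 + 1,
  F = r_u · r_v = 80*u*v,
  G = r_v · r_v = 64*v^2 + 1.
Evaluating at (u, v) = (1/2, 2): E = 26, F = 80, G = 257.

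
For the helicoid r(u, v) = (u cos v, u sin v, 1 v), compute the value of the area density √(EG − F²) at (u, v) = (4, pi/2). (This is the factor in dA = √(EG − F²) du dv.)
√(EG − F²)|_{(4, pi/2)} = sqrt(17)

E = 1, F = 0, G = u^2 + 1, so EG − F² = u^2 + 1. Taking the positive square root: √(EG − F²) = sqrt(u^2 + 1). At (u, v) = (4, pi/2): sqrt(17).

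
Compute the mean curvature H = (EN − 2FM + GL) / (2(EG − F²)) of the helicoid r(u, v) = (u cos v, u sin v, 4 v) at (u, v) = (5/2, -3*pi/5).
H = 0

With E = 1, F = 0, G = u^2 + 16, L = 0, M = -4/sqrt(u^2 + 16), N = 0, assemble
  H = (EN − 2FM + GL) / (2(EG − F²)) = 0.
At (u, v) = (5/2, -3*pi/5): H = 0.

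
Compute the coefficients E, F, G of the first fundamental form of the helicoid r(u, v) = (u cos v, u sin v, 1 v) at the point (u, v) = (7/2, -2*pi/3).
E = 1;  F = 0;  G = 53/4

Partials: r_u = (cos(v), sin(v), 0), r_v = (-u*sin(v), u*cos(v), 1). As functions of (u, v):
  E = r_u · r_u = 1,
  F = r_u · r_v = 0,
  G = r_v · r_v = u^2 + 1.
Evaluating at (u, v) = (7/2, -2*pi/3): E = 1, F = 0, G = 53/4.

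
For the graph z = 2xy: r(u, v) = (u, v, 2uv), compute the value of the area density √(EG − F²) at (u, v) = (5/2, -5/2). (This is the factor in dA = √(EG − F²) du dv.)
√(EG − F²)|_{(5/2, -5/2)} = sqrt(51)

E = 4*v^2 + 1, F = 4*u*v, G = 4*u^2 + 1, so EG − F² = 4*u^2 + 4*v^2 + 1. Taking the positive square root: √(EG − F²) = sqrt(4*u^2 + 4*v^2 + 1). At (u, v) = (5/2, -5/2): sqrt(51).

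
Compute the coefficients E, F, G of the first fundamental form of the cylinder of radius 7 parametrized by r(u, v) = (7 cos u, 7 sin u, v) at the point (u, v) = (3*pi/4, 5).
E = 49;  F = 0;  G = 1

Partials: r_u = (-7*sin(u), 7*cos(u), 0), r_v = (0, 0, 1). As functions of (u, v):
  E = r_u · r_u = 49,
  F = r_u · r_v = 0,
  G = r_v · r_v = 1.
Evaluating at (u, v) = (3*pi/4, 5): E = 49, F = 0, G = 1.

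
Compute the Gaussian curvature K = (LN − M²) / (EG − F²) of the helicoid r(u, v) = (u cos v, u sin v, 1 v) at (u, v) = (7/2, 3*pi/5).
K = -16/2809

Coefficients of the first fundamental form: E = 1, F = 0, G = u^2 + 1.
Coefficients of the second fundamental form: L = 0, M = -1/sqrt(u^2 + 1), N = 0.
Assemble K = (LN − M²)/(EG − F²) = -1/(u^2 + 1)^2. At (u, v) = (7/2, 3*pi/5): K = -16/2809.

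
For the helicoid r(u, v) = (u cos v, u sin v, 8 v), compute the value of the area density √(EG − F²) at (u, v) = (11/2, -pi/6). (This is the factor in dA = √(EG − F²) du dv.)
√(EG − F²)|_{(11/2, -pi/6)} = sqrt(377)/2

E = 1, F = 0, G = u^2 + 64, so EG − F² = u^2 + 64. Taking the positive square root: √(EG − F²) = sqrt(u^2 + 64). At (u, v) = (11/2, -pi/6): sqrt(377)/2.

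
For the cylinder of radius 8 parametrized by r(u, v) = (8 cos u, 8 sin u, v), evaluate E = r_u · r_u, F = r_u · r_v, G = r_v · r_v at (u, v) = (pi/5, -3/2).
E = 64;  F = 0;  G = 1

Partials: r_u = (-8*sin(u), 8*cos(u), 0), r_v = (0, 0, 1). As functions of (u, v):
  E = r_u · r_u = 64,
  F = r_u · r_v = 0,
  G = r_v · r_v = 1.
Evaluating at (u, v) = (pi/5, -3/2): E = 64, F = 0, G = 1.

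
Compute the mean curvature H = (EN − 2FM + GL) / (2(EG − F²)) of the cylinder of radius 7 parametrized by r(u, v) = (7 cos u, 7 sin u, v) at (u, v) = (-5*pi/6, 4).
H = -1/14

With E = 49, F = 0, G = 1, L = -7, M = 0, N = 0, assemble
  H = (EN − 2FM + GL) / (2(EG − F²)) = -1/14.
At (u, v) = (-5*pi/6, 4): H = -1/14.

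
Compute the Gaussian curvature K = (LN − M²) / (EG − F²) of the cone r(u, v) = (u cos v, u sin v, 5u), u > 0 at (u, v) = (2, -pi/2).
K = 0

Coefficients of the first fundamental form: E = 26, F = 0, G = u^2.
Coefficients of the second fundamental form: L = 0, M = 0, N = 5*sqrt(26)*u^2/(26*Abs(u)).
Assemble K = (LN − M²)/(EG − F²) = 0. At (u, v) = (2, -pi/2): K = 0.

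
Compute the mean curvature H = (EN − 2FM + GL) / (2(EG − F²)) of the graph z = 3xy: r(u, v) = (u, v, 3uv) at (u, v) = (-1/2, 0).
H = 0

With E = 9*v^2 + 1, F = 9*u*v, G = 9*u^2 + 1, L = 0, M = 3/sqrt(9*u^2 + 9*v^2 + 1), N = 0, assemble
  H = (EN − 2FM + GL) / (2(EG − F²)) = -27*u*v/(9*u^2 + 9*v^2 + 1)^(3/2).
At (u, v) = (-1/2, 0): H = 0.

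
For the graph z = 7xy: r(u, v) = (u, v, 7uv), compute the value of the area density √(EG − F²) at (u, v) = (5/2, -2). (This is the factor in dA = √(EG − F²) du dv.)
√(EG − F²)|_{(5/2, -2)} = sqrt(2013)/2

E = 49*v^2 + 1, F = 49*u*v, G = 49*u^2 + 1, so EG − F² = 49*u^2 + 49*v^2 + 1. Taking the positive square root: √(EG − F²) = sqrt(49*u^2 + 49*v^2 + 1). At (u, v) = (5/2, -2): sqrt(2013)/2.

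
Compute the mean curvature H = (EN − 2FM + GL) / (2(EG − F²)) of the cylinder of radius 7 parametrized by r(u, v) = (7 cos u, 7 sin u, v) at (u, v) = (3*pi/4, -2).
H = -1/14

With E = 49, F = 0, G = 1, L = -7, M = 0, N = 0, assemble
  H = (EN − 2FM + GL) / (2(EG − F²)) = -1/14.
At (u, v) = (3*pi/4, -2): H = -1/14.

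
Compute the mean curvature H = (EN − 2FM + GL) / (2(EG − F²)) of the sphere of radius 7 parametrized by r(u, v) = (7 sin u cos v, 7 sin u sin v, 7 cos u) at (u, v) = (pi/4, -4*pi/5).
H = -1/7

With E = 49, F = 0, G = 49*sin(u)^2, L = -7*sin(u)/Abs(sin(u)), M = 0, N = -7*sin(u)^3/Abs(sin(u)), assemble
  H = (EN − 2FM + GL) / (2(EG − F²)) = -sin(u)/(7*Abs(sin(u))).
At (u, v) = (pi/4, -4*pi/5): H = -1/7.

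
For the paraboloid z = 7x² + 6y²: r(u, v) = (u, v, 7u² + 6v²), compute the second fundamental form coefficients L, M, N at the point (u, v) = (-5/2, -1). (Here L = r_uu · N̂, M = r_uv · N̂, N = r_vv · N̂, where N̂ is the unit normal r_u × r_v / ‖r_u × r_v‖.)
L = 7*sqrt(1370)/685;  M = 0;  N = 6*sqrt(1370)/685

Compute the unit normal N̂(u, v) = (-14*u/sqrt(196*u^2 + 144*v^2 + 1), -12*v/sqrt(196*u^2 + 144*v^2 + 1), 1/sqrt(196*u^2 + 144*v^2 + 1)), and the second partials r_uu, r_uv, r_vv. Take dot products:
  L(u, v) = r_uu · N̂ = 14/sqrt(196*u^2 + 144*v^2 + 1),
  M(u, v) = r_uv · N̂ = 0,
  N(u, v) = r_vv · N̂ = 12/sqrt(196*u^2 + 144*v^2 + 1).
Evaluating at (u, v) = (-5/2, -1):
  L = 7*sqrt(1370)/685, M = 0, N = 6*sqrt(1370)/685.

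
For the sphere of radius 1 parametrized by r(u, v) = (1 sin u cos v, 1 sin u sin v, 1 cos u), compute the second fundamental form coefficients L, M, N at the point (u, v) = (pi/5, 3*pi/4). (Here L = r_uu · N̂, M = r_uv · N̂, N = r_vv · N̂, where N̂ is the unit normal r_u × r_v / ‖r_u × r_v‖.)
L = -1;  M = 0;  N = -5/8 + sqrt(5)/8

Compute the unit normal N̂(u, v) = (sin(u)^2*cos(v)/Abs(sin(u)), sin(u)^2*sin(v)/Abs(sin(u)), sin(2*u)/(2*Abs(sin(u)))), and the second partials r_uu, r_uv, r_vv. Take dot products:
  L(u, v) = r_uu · N̂ = -sin(u)/Abs(sin(u)),
  M(u, v) = r_uv · N̂ = 0,
  N(u, v) = r_vv · N̂ = -sin(u)^3/Abs(sin(u)).
Evaluating at (u, v) = (pi/5, 3*pi/4):
  L = -1, M = 0, N = -5/8 + sqrt(5)/8.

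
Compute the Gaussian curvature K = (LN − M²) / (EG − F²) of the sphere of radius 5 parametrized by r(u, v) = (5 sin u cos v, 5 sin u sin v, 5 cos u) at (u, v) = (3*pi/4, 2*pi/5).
K = 1/25

Coefficients of the first fundamental form: E = 25, F = 0, G = 25*sin(u)^2.
Coefficients of the second fundamental form: L = -5*sin(u)/Abs(sin(u)), M = 0, N = -5*sin(u)^3/Abs(sin(u)).
Assemble K = (LN − M²)/(EG − F²) = 1/25. At (u, v) = (3*pi/4, 2*pi/5): K = 1/25.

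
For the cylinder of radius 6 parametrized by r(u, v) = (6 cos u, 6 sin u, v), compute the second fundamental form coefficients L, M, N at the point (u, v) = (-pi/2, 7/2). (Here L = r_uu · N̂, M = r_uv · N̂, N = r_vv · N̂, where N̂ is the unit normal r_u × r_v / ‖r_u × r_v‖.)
L = -6;  M = 0;  N = 0

Compute the unit normal N̂(u, v) = (cos(u), sin(u), 0), and the second partials r_uu, r_uv, r_vv. Take dot products:
  L(u, v) = r_uu · N̂ = -6,
  M(u, v) = r_uv · N̂ = 0,
  N(u, v) = r_vv · N̂ = 0.
Evaluating at (u, v) = (-pi/2, 7/2):
  L = -6, M = 0, N = 0.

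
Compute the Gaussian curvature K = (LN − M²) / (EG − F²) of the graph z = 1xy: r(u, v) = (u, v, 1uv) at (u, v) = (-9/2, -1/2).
K = -4/1849

Coefficients of the first fundamental form: E = v^2 + 1, F = u*v, G = u^2 + 1.
Coefficients of the second fundamental form: L = 0, M = 1/sqrt(u^2 + v^2 + 1), N = 0.
Assemble K = (LN − M²)/(EG − F²) = 1/((u^2*v^2 - (u^2 + 1)*(v^2 + 1))*(u^2 + v^2 + 1)). At (u, v) = (-9/2, -1/2): K = -4/1849.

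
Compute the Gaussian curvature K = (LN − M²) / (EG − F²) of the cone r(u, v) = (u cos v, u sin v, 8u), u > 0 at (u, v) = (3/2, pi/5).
K = 0

Coefficients of the first fundamental form: E = 65, F = 0, G = u^2.
Coefficients of the second fundamental form: L = 0, M = 0, N = 8*sqrt(65)*u^2/(65*Abs(u)).
Assemble K = (LN − M²)/(EG − F²) = 0. At (u, v) = (3/2, pi/5): K = 0.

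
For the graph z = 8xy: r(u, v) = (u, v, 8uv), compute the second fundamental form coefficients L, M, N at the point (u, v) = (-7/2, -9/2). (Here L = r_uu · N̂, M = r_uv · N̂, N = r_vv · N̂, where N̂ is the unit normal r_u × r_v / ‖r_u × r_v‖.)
L = 0;  M = 8*sqrt(2081)/2081;  N = 0

Compute the unit normal N̂(u, v) = (-8*v/sqrt(64*u^2 + 64*v^2 + 1), -8*u/sqrt(64*u^2 + 64*v^2 + 1), 1/sqrt(64*u^2 + 64*v^2 + 1)), and the second partials r_uu, r_uv, r_vv. Take dot products:
  L(u, v) = r_uu · N̂ = 0,
  M(u, v) = r_uv · N̂ = 8/sqrt(64*u^2 + 64*v^2 + 1),
  N(u, v) = r_vv · N̂ = 0.
Evaluating at (u, v) = (-7/2, -9/2):
  L = 0, M = 8*sqrt(2081)/2081, N = 0.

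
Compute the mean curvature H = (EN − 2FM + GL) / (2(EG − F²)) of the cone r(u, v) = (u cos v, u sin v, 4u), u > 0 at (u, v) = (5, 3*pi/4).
H = 2*sqrt(17)/85

With E = 17, F = 0, G = u^2, L = 0, M = 0, N = 4*sqrt(17)*u^2/(17*Abs(u)), assemble
  H = (EN − 2FM + GL) / (2(EG − F²)) = 2*sqrt(17)/(17*Abs(u)).
At (u, v) = (5, 3*pi/4): H = 2*sqrt(17)/85.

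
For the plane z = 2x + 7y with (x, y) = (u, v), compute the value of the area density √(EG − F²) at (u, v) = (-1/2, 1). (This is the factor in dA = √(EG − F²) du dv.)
√(EG − F²)|_{(-1/2, 1)} = 3*sqrt(6)

E = 5, F = 14, G = 50, so EG − F² = 54. Taking the positive square root: √(EG − F²) = 3*sqrt(6). At (u, v) = (-1/2, 1): 3*sqrt(6).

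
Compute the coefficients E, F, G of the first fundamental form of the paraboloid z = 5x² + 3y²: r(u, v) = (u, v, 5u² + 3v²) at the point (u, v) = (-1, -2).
E = 101;  F = 120;  G = 145

Partials: r_u = (1, 0, 10*u), r_v = (0, 1, 6*v). As functions of (u, v):
  E = r_u · r_u = 100*u^2 + 1,
  F = r_u · r_v = 60*u*v,
  G = r_v · r_v = 36*v^2 + 1.
Evaluating at (u, v) = (-1, -2): E = 101, F = 120, G = 145.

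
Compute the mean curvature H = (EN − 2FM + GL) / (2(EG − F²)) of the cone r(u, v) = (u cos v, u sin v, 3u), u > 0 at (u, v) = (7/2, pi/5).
H = 3*sqrt(10)/70

With E = 10, F = 0, G = u^2, L = 0, M = 0, N = 3*sqrt(10)*u^2/(10*Abs(u)), assemble
  H = (EN − 2FM + GL) / (2(EG − F²)) = 3*sqrt(10)/(20*Abs(u)).
At (u, v) = (7/2, pi/5): H = 3*sqrt(10)/70.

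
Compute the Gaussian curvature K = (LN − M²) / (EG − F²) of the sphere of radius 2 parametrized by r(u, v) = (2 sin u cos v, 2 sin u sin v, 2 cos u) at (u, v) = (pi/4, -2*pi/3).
K = 1/4

Coefficients of the first fundamental form: E = 4, F = 0, G = 4*sin(u)^2.
Coefficients of the second fundamental form: L = -2*sin(u)/Abs(sin(u)), M = 0, N = -2*sin(u)^3/Abs(sin(u)).
Assemble K = (LN − M²)/(EG − F²) = 1/4. At (u, v) = (pi/4, -2*pi/3): K = 1/4.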